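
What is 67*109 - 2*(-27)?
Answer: 7357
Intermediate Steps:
67*109 - 2*(-27) = 7303 + 54 = 7357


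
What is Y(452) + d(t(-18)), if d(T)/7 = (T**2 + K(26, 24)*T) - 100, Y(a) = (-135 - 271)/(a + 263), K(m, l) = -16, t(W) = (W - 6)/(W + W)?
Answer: -4968614/6435 ≈ -772.12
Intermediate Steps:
t(W) = (-6 + W)/(2*W) (t(W) = (-6 + W)/((2*W)) = (-6 + W)*(1/(2*W)) = (-6 + W)/(2*W))
Y(a) = -406/(263 + a)
d(T) = -700 - 112*T + 7*T**2 (d(T) = 7*((T**2 - 16*T) - 100) = 7*(-100 + T**2 - 16*T) = -700 - 112*T + 7*T**2)
Y(452) + d(t(-18)) = -406/(263 + 452) + (-700 - 56*(-6 - 18)/(-18) + 7*((1/2)*(-6 - 18)/(-18))**2) = -406/715 + (-700 - 56*(-1)*(-24)/18 + 7*((1/2)*(-1/18)*(-24))**2) = -406*1/715 + (-700 - 112*2/3 + 7*(2/3)**2) = -406/715 + (-700 - 224/3 + 7*(4/9)) = -406/715 + (-700 - 224/3 + 28/9) = -406/715 - 6944/9 = -4968614/6435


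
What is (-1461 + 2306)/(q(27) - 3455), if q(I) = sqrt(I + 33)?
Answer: -583895/2387393 - 338*sqrt(15)/2387393 ≈ -0.24512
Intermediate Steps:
q(I) = sqrt(33 + I)
(-1461 + 2306)/(q(27) - 3455) = (-1461 + 2306)/(sqrt(33 + 27) - 3455) = 845/(sqrt(60) - 3455) = 845/(2*sqrt(15) - 3455) = 845/(-3455 + 2*sqrt(15))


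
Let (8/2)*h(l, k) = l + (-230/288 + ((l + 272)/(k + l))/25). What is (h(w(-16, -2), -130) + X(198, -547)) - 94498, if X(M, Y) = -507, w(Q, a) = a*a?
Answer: -9576425533/100800 ≈ -95004.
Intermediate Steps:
w(Q, a) = a²
h(l, k) = -115/576 + l/4 + (272 + l)/(100*(k + l)) (h(l, k) = (l + (-230/288 + ((l + 272)/(k + l))/25))/4 = (l + (-230*1/288 + ((272 + l)/(k + l))*(1/25)))/4 = (l + (-115/144 + ((272 + l)/(k + l))*(1/25)))/4 = (l + (-115/144 + (272 + l)/(25*(k + l))))/4 = (-115/144 + l + (272 + l)/(25*(k + l)))/4 = -115/576 + l/4 + (272 + l)/(100*(k + l)))
(h(w(-16, -2), -130) + X(198, -547)) - 94498 = ((39168 - 2875*(-130) - 2731*(-2)² + 3600*((-2)²)² + 3600*(-130)*(-2)²)/(14400*(-130 + (-2)²)) - 507) - 94498 = ((39168 + 373750 - 2731*4 + 3600*4² + 3600*(-130)*4)/(14400*(-130 + 4)) - 507) - 94498 = ((1/14400)*(39168 + 373750 - 10924 + 3600*16 - 1872000)/(-126) - 507) - 94498 = ((1/14400)*(-1/126)*(39168 + 373750 - 10924 + 57600 - 1872000) - 507) - 94498 = ((1/14400)*(-1/126)*(-1412406) - 507) - 94498 = (78467/100800 - 507) - 94498 = -51027133/100800 - 94498 = -9576425533/100800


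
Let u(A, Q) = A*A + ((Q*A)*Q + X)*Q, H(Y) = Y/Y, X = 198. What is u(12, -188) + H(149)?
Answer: -79773143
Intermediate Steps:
H(Y) = 1
u(A, Q) = A² + Q*(198 + A*Q²) (u(A, Q) = A*A + ((Q*A)*Q + 198)*Q = A² + ((A*Q)*Q + 198)*Q = A² + (A*Q² + 198)*Q = A² + (198 + A*Q²)*Q = A² + Q*(198 + A*Q²))
u(12, -188) + H(149) = (12² + 198*(-188) + 12*(-188)³) + 1 = (144 - 37224 + 12*(-6644672)) + 1 = (144 - 37224 - 79736064) + 1 = -79773144 + 1 = -79773143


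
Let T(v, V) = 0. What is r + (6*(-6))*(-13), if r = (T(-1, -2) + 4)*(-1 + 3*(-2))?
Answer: 440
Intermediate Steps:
r = -28 (r = (0 + 4)*(-1 + 3*(-2)) = 4*(-1 - 6) = 4*(-7) = -28)
r + (6*(-6))*(-13) = -28 + (6*(-6))*(-13) = -28 - 36*(-13) = -28 + 468 = 440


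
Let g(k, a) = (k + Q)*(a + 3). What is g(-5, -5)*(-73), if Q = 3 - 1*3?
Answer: -730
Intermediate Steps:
Q = 0 (Q = 3 - 3 = 0)
g(k, a) = k*(3 + a) (g(k, a) = (k + 0)*(a + 3) = k*(3 + a))
g(-5, -5)*(-73) = -5*(3 - 5)*(-73) = -5*(-2)*(-73) = 10*(-73) = -730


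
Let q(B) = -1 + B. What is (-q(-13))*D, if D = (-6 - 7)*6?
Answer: -1092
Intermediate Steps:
D = -78 (D = -13*6 = -78)
(-q(-13))*D = -(-1 - 13)*(-78) = -1*(-14)*(-78) = 14*(-78) = -1092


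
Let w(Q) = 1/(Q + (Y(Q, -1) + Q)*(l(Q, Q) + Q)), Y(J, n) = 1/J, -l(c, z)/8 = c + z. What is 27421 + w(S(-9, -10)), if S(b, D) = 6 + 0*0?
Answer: 15054128/549 ≈ 27421.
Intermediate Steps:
l(c, z) = -8*c - 8*z (l(c, z) = -8*(c + z) = -8*c - 8*z)
S(b, D) = 6 (S(b, D) = 6 + 0 = 6)
w(Q) = 1/(Q - 15*Q*(Q + 1/Q)) (w(Q) = 1/(Q + (1/Q + Q)*((-8*Q - 8*Q) + Q)) = 1/(Q + (Q + 1/Q)*(-16*Q + Q)) = 1/(Q + (Q + 1/Q)*(-15*Q)) = 1/(Q - 15*Q*(Q + 1/Q)))
27421 + w(S(-9, -10)) = 27421 + 1/(-15 + 6 - 15*6**2) = 27421 + 1/(-15 + 6 - 15*36) = 27421 + 1/(-15 + 6 - 540) = 27421 + 1/(-549) = 27421 - 1/549 = 15054128/549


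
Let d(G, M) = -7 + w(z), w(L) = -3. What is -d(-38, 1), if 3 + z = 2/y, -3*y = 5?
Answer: 10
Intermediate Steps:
y = -5/3 (y = -⅓*5 = -5/3 ≈ -1.6667)
z = -21/5 (z = -3 + 2/(-5/3) = -3 + 2*(-⅗) = -3 - 6/5 = -21/5 ≈ -4.2000)
d(G, M) = -10 (d(G, M) = -7 - 3 = -10)
-d(-38, 1) = -1*(-10) = 10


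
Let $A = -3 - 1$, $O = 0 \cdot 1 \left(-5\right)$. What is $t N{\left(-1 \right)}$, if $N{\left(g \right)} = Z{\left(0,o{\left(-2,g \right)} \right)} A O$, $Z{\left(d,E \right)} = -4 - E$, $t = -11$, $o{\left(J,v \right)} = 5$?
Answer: $0$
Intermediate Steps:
$O = 0$ ($O = 0 \left(-5\right) = 0$)
$A = -4$ ($A = -3 - 1 = -4$)
$N{\left(g \right)} = 0$ ($N{\left(g \right)} = \left(-4 - 5\right) \left(-4\right) 0 = \left(-9\right) \left(-4\right) 0 = 36 \cdot 0 = 0$)
$t N{\left(-1 \right)} = \left(-11\right) 0 = 0$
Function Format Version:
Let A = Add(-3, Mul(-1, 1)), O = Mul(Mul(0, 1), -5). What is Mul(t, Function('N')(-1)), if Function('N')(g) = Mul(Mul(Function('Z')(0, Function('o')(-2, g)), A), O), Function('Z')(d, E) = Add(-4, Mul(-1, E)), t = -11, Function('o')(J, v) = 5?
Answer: 0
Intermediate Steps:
O = 0 (O = Mul(0, -5) = 0)
A = -4 (A = Add(-3, -1) = -4)
Function('N')(g) = 0 (Function('N')(g) = Mul(Mul(Add(-4, Mul(-1, 5)), -4), 0) = Mul(Mul(Add(-4, -5), -4), 0) = Mul(Mul(-9, -4), 0) = Mul(36, 0) = 0)
Mul(t, Function('N')(-1)) = Mul(-11, 0) = 0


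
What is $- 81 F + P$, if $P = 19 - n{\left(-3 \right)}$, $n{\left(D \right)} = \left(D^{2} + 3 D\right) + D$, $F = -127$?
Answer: $10309$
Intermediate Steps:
$n{\left(D \right)} = D^{2} + 4 D$
$P = 22$ ($P = 19 - - 3 \left(4 - 3\right) = 19 - \left(-3\right) 1 = 19 - -3 = 19 + 3 = 22$)
$- 81 F + P = \left(-81\right) \left(-127\right) + 22 = 10287 + 22 = 10309$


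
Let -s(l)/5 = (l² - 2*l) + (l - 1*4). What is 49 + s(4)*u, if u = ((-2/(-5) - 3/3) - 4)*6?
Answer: 1153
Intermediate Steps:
s(l) = 20 - 5*l² + 5*l (s(l) = -5*((l² - 2*l) + (l - 1*4)) = -5*((l² - 2*l) + (l - 4)) = -5*((l² - 2*l) + (-4 + l)) = -5*(-4 + l² - l) = 20 - 5*l² + 5*l)
u = -138/5 (u = ((-2*(-⅕) - 3*⅓) - 4)*6 = ((⅖ - 1) - 4)*6 = (-⅗ - 4)*6 = -23/5*6 = -138/5 ≈ -27.600)
49 + s(4)*u = 49 + (20 - 5*4² + 5*4)*(-138/5) = 49 + (20 - 5*16 + 20)*(-138/5) = 49 + (20 - 80 + 20)*(-138/5) = 49 - 40*(-138/5) = 49 + 1104 = 1153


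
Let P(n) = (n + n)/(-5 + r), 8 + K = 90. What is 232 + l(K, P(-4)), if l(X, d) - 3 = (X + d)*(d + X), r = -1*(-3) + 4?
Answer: 6319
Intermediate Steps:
r = 7 (r = 3 + 4 = 7)
K = 82 (K = -8 + 90 = 82)
P(n) = n (P(n) = (n + n)/(-5 + 7) = (2*n)/2 = (2*n)*(½) = n)
l(X, d) = 3 + (X + d)² (l(X, d) = 3 + (X + d)*(d + X) = 3 + (X + d)*(X + d) = 3 + (X + d)²)
232 + l(K, P(-4)) = 232 + (3 + (82 - 4)²) = 232 + (3 + 78²) = 232 + (3 + 6084) = 232 + 6087 = 6319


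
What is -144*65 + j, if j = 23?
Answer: -9337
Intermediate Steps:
-144*65 + j = -144*65 + 23 = -9360 + 23 = -9337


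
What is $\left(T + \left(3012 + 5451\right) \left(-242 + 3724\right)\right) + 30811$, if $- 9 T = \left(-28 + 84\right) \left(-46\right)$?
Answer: $\frac{265493369}{9} \approx 2.9499 \cdot 10^{7}$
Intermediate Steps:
$T = \frac{2576}{9}$ ($T = - \frac{\left(-28 + 84\right) \left(-46\right)}{9} = - \frac{56 \left(-46\right)}{9} = \left(- \frac{1}{9}\right) \left(-2576\right) = \frac{2576}{9} \approx 286.22$)
$\left(T + \left(3012 + 5451\right) \left(-242 + 3724\right)\right) + 30811 = \left(\frac{2576}{9} + \left(3012 + 5451\right) \left(-242 + 3724\right)\right) + 30811 = \left(\frac{2576}{9} + 8463 \cdot 3482\right) + 30811 = \left(\frac{2576}{9} + 29468166\right) + 30811 = \frac{265216070}{9} + 30811 = \frac{265493369}{9}$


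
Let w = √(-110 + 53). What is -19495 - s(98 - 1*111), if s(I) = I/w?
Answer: -19495 - 13*I*√57/57 ≈ -19495.0 - 1.7219*I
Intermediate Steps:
w = I*√57 (w = √(-57) = I*√57 ≈ 7.5498*I)
s(I) = -I*I*√57/57 (s(I) = I/((I*√57)) = I*(-I*√57/57) = -I*I*√57/57)
-19495 - s(98 - 1*111) = -19495 - (-1)*I*(98 - 1*111)*√57/57 = -19495 - (-1)*I*(98 - 111)*√57/57 = -19495 - (-1)*I*(-13)*√57/57 = -19495 - 13*I*√57/57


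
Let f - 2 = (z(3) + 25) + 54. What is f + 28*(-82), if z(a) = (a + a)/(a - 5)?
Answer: -2218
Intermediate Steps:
z(a) = 2*a/(-5 + a) (z(a) = (2*a)/(-5 + a) = 2*a/(-5 + a))
f = 78 (f = 2 + ((2*3/(-5 + 3) + 25) + 54) = 2 + ((2*3/(-2) + 25) + 54) = 2 + ((2*3*(-½) + 25) + 54) = 2 + ((-3 + 25) + 54) = 2 + (22 + 54) = 2 + 76 = 78)
f + 28*(-82) = 78 + 28*(-82) = 78 - 2296 = -2218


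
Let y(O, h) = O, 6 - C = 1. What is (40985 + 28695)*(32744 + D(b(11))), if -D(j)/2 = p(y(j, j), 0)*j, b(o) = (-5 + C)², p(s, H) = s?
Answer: 2281601920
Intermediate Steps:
C = 5 (C = 6 - 1*1 = 6 - 1 = 5)
b(o) = 0 (b(o) = (-5 + 5)² = 0² = 0)
D(j) = -2*j² (D(j) = -2*j*j = -2*j²)
(40985 + 28695)*(32744 + D(b(11))) = (40985 + 28695)*(32744 - 2*0²) = 69680*(32744 - 2*0) = 69680*(32744 + 0) = 69680*32744 = 2281601920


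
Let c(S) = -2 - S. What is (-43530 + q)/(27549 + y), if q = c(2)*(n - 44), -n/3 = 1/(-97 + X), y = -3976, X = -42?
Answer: -547838/297877 ≈ -1.8391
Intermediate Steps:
n = 3/139 (n = -3/(-97 - 42) = -3/(-139) = -3*(-1/139) = 3/139 ≈ 0.021583)
q = 24452/139 (q = (-2 - 1*2)*(3/139 - 44) = (-2 - 2)*(-6113/139) = -4*(-6113/139) = 24452/139 ≈ 175.91)
(-43530 + q)/(27549 + y) = (-43530 + 24452/139)/(27549 - 3976) = -6026218/139/23573 = -6026218/139*1/23573 = -547838/297877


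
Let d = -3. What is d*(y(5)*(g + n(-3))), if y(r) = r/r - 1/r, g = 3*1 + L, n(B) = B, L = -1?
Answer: 12/5 ≈ 2.4000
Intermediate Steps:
g = 2 (g = 3*1 - 1 = 3 - 1 = 2)
y(r) = 1 - 1/r
d*(y(5)*(g + n(-3))) = -3*(-1 + 5)/5*(2 - 3) = -3*(⅕)*4*(-1) = -12*(-1)/5 = -3*(-⅘) = 12/5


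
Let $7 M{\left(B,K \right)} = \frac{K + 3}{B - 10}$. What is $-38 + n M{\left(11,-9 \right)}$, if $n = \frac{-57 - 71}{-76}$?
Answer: $- \frac{5246}{133} \approx -39.444$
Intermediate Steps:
$n = \frac{32}{19}$ ($n = \left(-57 - 71\right) \left(- \frac{1}{76}\right) = \left(-128\right) \left(- \frac{1}{76}\right) = \frac{32}{19} \approx 1.6842$)
$M{\left(B,K \right)} = \frac{3 + K}{7 \left(-10 + B\right)}$ ($M{\left(B,K \right)} = \frac{\left(K + 3\right) \frac{1}{B - 10}}{7} = \frac{\left(3 + K\right) \frac{1}{-10 + B}}{7} = \frac{\frac{1}{-10 + B} \left(3 + K\right)}{7} = \frac{3 + K}{7 \left(-10 + B\right)}$)
$-38 + n M{\left(11,-9 \right)} = -38 + \frac{32 \frac{3 - 9}{7 \left(-10 + 11\right)}}{19} = -38 + \frac{32 \cdot \frac{1}{7} \cdot 1^{-1} \left(-6\right)}{19} = -38 + \frac{32 \cdot \frac{1}{7} \cdot 1 \left(-6\right)}{19} = -38 + \frac{32}{19} \left(- \frac{6}{7}\right) = -38 - \frac{192}{133} = - \frac{5246}{133}$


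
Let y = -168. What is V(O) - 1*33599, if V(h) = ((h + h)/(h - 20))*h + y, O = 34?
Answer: -235213/7 ≈ -33602.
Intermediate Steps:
V(h) = -168 + 2*h²/(-20 + h) (V(h) = ((h + h)/(h - 20))*h - 168 = ((2*h)/(-20 + h))*h - 168 = (2*h/(-20 + h))*h - 168 = 2*h²/(-20 + h) - 168 = -168 + 2*h²/(-20 + h))
V(O) - 1*33599 = 2*(1680 + 34² - 84*34)/(-20 + 34) - 1*33599 = 2*(1680 + 1156 - 2856)/14 - 33599 = 2*(1/14)*(-20) - 33599 = -20/7 - 33599 = -235213/7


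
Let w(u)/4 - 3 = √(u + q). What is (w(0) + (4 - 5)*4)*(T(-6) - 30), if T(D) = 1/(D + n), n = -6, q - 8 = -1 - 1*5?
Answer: -722/3 - 361*√2/3 ≈ -410.84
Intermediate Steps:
q = 2 (q = 8 + (-1 - 1*5) = 8 + (-1 - 5) = 8 - 6 = 2)
w(u) = 12 + 4*√(2 + u) (w(u) = 12 + 4*√(u + 2) = 12 + 4*√(2 + u))
T(D) = 1/(-6 + D) (T(D) = 1/(D - 6) = 1/(-6 + D))
(w(0) + (4 - 5)*4)*(T(-6) - 30) = ((12 + 4*√(2 + 0)) + (4 - 5)*4)*(1/(-6 - 6) - 30) = ((12 + 4*√2) - 1*4)*(1/(-12) - 30) = ((12 + 4*√2) - 4)*(-1/12 - 30) = (8 + 4*√2)*(-361/12) = -722/3 - 361*√2/3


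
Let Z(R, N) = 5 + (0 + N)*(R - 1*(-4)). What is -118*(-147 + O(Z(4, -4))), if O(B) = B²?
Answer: -68676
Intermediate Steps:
Z(R, N) = 5 + N*(4 + R) (Z(R, N) = 5 + N*(R + 4) = 5 + N*(4 + R))
-118*(-147 + O(Z(4, -4))) = -118*(-147 + (5 + 4*(-4) - 4*4)²) = -118*(-147 + (5 - 16 - 16)²) = -118*(-147 + (-27)²) = -118*(-147 + 729) = -118*582 = -68676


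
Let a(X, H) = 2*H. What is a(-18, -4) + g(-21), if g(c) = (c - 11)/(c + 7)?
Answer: -40/7 ≈ -5.7143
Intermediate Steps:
g(c) = (-11 + c)/(7 + c)
a(-18, -4) + g(-21) = 2*(-4) + (-11 - 21)/(7 - 21) = -8 - 32/(-14) = -8 - 1/14*(-32) = -8 + 16/7 = -40/7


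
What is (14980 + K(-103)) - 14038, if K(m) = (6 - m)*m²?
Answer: 1157323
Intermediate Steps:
K(m) = m²*(6 - m)
(14980 + K(-103)) - 14038 = (14980 + (-103)²*(6 - 1*(-103))) - 14038 = (14980 + 10609*(6 + 103)) - 14038 = (14980 + 10609*109) - 14038 = (14980 + 1156381) - 14038 = 1171361 - 14038 = 1157323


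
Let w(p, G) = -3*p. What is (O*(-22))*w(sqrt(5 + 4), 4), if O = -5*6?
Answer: -5940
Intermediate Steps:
O = -30
(O*(-22))*w(sqrt(5 + 4), 4) = (-30*(-22))*(-3*sqrt(5 + 4)) = 660*(-3*sqrt(9)) = 660*(-3*3) = 660*(-9) = -5940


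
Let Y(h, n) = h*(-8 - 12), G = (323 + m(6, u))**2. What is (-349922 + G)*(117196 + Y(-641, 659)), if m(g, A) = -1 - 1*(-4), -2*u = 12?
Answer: -31677878336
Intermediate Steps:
u = -6 (u = -1/2*12 = -6)
m(g, A) = 3 (m(g, A) = -1 + 4 = 3)
G = 106276 (G = (323 + 3)**2 = 326**2 = 106276)
Y(h, n) = -20*h (Y(h, n) = h*(-20) = -20*h)
(-349922 + G)*(117196 + Y(-641, 659)) = (-349922 + 106276)*(117196 - 20*(-641)) = -243646*(117196 + 12820) = -243646*130016 = -31677878336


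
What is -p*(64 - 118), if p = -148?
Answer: -7992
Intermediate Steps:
-p*(64 - 118) = -(-148)*(64 - 118) = -(-148)*(-54) = -1*7992 = -7992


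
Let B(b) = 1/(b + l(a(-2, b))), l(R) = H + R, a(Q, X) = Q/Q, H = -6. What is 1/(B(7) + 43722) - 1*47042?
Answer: -4113587688/87445 ≈ -47042.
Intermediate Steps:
a(Q, X) = 1
l(R) = -6 + R
B(b) = 1/(-5 + b) (B(b) = 1/(b + (-6 + 1)) = 1/(b - 5) = 1/(-5 + b))
1/(B(7) + 43722) - 1*47042 = 1/(1/(-5 + 7) + 43722) - 1*47042 = 1/(1/2 + 43722) - 47042 = 1/(87445/2) - 47042 = 2/87445 - 47042 = -4113587688/87445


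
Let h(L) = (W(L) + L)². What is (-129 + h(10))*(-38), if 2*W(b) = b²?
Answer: -131898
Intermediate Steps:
W(b) = b²/2
h(L) = (L + L²/2)² (h(L) = (L²/2 + L)² = (L + L²/2)²)
(-129 + h(10))*(-38) = (-129 + (¼)*10²*(2 + 10)²)*(-38) = (-129 + (¼)*100*12²)*(-38) = (-129 + (¼)*100*144)*(-38) = (-129 + 3600)*(-38) = 3471*(-38) = -131898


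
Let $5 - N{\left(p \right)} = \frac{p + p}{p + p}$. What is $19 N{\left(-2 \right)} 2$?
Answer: $152$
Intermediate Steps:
$N{\left(p \right)} = 4$ ($N{\left(p \right)} = 5 - \frac{p + p}{p + p} = 5 - \frac{2 p}{2 p} = 5 - 2 p \frac{1}{2 p} = 5 - 1 = 4$)
$19 N{\left(-2 \right)} 2 = 19 \cdot 4 \cdot 2 = 76 \cdot 2 = 152$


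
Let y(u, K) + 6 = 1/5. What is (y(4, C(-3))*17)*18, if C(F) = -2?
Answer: -8874/5 ≈ -1774.8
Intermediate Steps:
y(u, K) = -29/5 (y(u, K) = -6 + 1/5 = -6 + ⅕ = -29/5)
(y(4, C(-3))*17)*18 = -29/5*17*18 = -493/5*18 = -8874/5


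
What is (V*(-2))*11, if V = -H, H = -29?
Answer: -638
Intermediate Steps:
V = 29 (V = -1*(-29) = 29)
(V*(-2))*11 = (29*(-2))*11 = -58*11 = -638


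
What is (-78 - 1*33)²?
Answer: 12321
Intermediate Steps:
(-78 - 1*33)² = (-78 - 33)² = (-111)² = 12321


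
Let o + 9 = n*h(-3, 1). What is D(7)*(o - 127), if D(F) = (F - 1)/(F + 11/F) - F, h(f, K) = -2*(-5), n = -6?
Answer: 6174/5 ≈ 1234.8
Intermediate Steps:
h(f, K) = 10
o = -69 (o = -9 - 6*10 = -9 - 60 = -69)
D(F) = -F + (-1 + F)/(F + 11/F) (D(F) = (-1 + F)/(F + 11/F) - F = -F + (-1 + F)/(F + 11/F))
D(7)*(o - 127) = (7*(-12 + 7 - 1*7**2)/(11 + 7**2))*(-69 - 127) = (7*(-12 + 7 - 1*49)/(11 + 49))*(-196) = (7*(-12 + 7 - 49)/60)*(-196) = (7*(1/60)*(-54))*(-196) = -63/10*(-196) = 6174/5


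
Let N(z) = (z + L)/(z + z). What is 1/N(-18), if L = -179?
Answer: 36/197 ≈ 0.18274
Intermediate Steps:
N(z) = (-179 + z)/(2*z) (N(z) = (z - 179)/(z + z) = (-179 + z)/((2*z)) = (-179 + z)*(1/(2*z)) = (-179 + z)/(2*z))
1/N(-18) = 1/((½)*(-179 - 18)/(-18)) = 1/((½)*(-1/18)*(-197)) = 1/(197/36) = 36/197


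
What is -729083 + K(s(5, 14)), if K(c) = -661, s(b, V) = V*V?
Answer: -729744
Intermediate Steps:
s(b, V) = V**2
-729083 + K(s(5, 14)) = -729083 - 661 = -729744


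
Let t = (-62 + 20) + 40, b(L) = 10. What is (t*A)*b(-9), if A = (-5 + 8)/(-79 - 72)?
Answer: 60/151 ≈ 0.39735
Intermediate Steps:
t = -2 (t = -42 + 40 = -2)
A = -3/151 (A = 3/(-151) = 3*(-1/151) = -3/151 ≈ -0.019868)
(t*A)*b(-9) = -2*(-3/151)*10 = (6/151)*10 = 60/151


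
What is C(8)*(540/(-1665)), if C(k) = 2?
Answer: -24/37 ≈ -0.64865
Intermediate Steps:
C(8)*(540/(-1665)) = 2*(540/(-1665)) = 2*(540*(-1/1665)) = 2*(-12/37) = -24/37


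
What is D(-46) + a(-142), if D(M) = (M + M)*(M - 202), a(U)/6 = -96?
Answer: 22240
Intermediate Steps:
a(U) = -576 (a(U) = 6*(-96) = -576)
D(M) = 2*M*(-202 + M) (D(M) = (2*M)*(-202 + M) = 2*M*(-202 + M))
D(-46) + a(-142) = 2*(-46)*(-202 - 46) - 576 = 2*(-46)*(-248) - 576 = 22816 - 576 = 22240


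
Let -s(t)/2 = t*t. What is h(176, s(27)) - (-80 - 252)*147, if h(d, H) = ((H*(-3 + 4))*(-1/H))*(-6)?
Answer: 48810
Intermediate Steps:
s(t) = -2*t**2 (s(t) = -2*t*t = -2*t**2)
h(d, H) = 6 (h(d, H) = ((H*1)*(-1/H))*(-6) = (H*(-1/H))*(-6) = -1*(-6) = 6)
h(176, s(27)) - (-80 - 252)*147 = 6 - (-80 - 252)*147 = 6 - (-332)*147 = 6 - 1*(-48804) = 6 + 48804 = 48810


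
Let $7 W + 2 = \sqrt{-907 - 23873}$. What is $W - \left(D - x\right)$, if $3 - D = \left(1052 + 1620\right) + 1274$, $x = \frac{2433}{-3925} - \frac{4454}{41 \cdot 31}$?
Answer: $\frac{137538421274}{34920725} + \frac{2 i \sqrt{6195}}{7} \approx 3938.6 + 22.488 i$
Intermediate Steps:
$x = - \frac{20574293}{4988675}$ ($x = 2433 \left(- \frac{1}{3925}\right) - \frac{4454}{1271} = - \frac{2433}{3925} - \frac{4454}{1271} = - \frac{20574293}{4988675} \approx -4.1242$)
$D = -3943$ ($D = 3 - \left(\left(1052 + 1620\right) + 1274\right) = 3 - \left(2672 + 1274\right) = 3 - 3946 = -3943$)
$W = - \frac{2}{7} + \frac{2 i \sqrt{6195}}{7}$ ($W = - \frac{2}{7} + \frac{\sqrt{-907 - 23873}}{7} = - \frac{2}{7} + \frac{\sqrt{-24780}}{7} = - \frac{2}{7} + \frac{2 i \sqrt{6195}}{7} \approx -0.28571 + 22.488 i$)
$W - \left(D - x\right) = \left(- \frac{2}{7} + \frac{2 i \sqrt{6195}}{7}\right) - \left(-3943 - - \frac{20574293}{4988675}\right) = \left(- \frac{2}{7} + \frac{2 i \sqrt{6195}}{7}\right) - \left(-3943 + \frac{20574293}{4988675}\right) = \left(- \frac{2}{7} + \frac{2 i \sqrt{6195}}{7}\right) - - \frac{19649771232}{4988675} = \left(- \frac{2}{7} + \frac{2 i \sqrt{6195}}{7}\right) + \frac{19649771232}{4988675} = \frac{137538421274}{34920725} + \frac{2 i \sqrt{6195}}{7}$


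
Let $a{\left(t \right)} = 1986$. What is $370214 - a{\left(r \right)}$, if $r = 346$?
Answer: $368228$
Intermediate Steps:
$370214 - a{\left(r \right)} = 370214 - 1986 = 368228$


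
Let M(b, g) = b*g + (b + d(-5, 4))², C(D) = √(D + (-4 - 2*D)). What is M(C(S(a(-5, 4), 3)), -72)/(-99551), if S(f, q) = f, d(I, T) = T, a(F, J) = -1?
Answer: -13/99551 + 64*I*√3/99551 ≈ -0.00013059 + 0.0011135*I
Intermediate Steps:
C(D) = √(-4 - D)
M(b, g) = (4 + b)² + b*g (M(b, g) = b*g + (b + 4)² = b*g + (4 + b)² = (4 + b)² + b*g)
M(C(S(a(-5, 4), 3)), -72)/(-99551) = ((4 + √(-4 - 1*(-1)))² + √(-4 - 1*(-1))*(-72))/(-99551) = ((4 + √(-4 + 1))² + √(-4 + 1)*(-72))*(-1/99551) = ((4 + √(-3))² + √(-3)*(-72))*(-1/99551) = ((4 + I*√3)² + (I*√3)*(-72))*(-1/99551) = ((4 + I*√3)² - 72*I*√3)*(-1/99551) = -(4 + I*√3)²/99551 + 72*I*√3/99551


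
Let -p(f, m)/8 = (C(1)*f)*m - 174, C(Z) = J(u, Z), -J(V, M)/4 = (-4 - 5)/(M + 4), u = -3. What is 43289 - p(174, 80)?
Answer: 843689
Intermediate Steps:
J(V, M) = 36/(4 + M) (J(V, M) = -4*(-4 - 5)/(M + 4) = -(-36)/(4 + M) = 36/(4 + M))
C(Z) = 36/(4 + Z)
p(f, m) = 1392 - 288*f*m/5 (p(f, m) = -8*(((36/(4 + 1))*f)*m - 174) = -8*(((36/5)*f)*m - 174) = -8*(((36*(1/5))*f)*m - 174) = -8*((36*f/5)*m - 174) = -8*(36*f*m/5 - 174) = -8*(-174 + 36*f*m/5) = 1392 - 288*f*m/5)
43289 - p(174, 80) = 43289 - (1392 - 288/5*174*80) = 43289 - (1392 - 801792) = 43289 - 1*(-800400) = 43289 + 800400 = 843689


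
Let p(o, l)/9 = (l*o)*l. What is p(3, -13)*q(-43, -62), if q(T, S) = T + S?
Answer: -479115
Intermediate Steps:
p(o, l) = 9*o*l**2 (p(o, l) = 9*((l*o)*l) = 9*(o*l**2) = 9*o*l**2)
q(T, S) = S + T
p(3, -13)*q(-43, -62) = (9*3*(-13)**2)*(-62 - 43) = (9*3*169)*(-105) = 4563*(-105) = -479115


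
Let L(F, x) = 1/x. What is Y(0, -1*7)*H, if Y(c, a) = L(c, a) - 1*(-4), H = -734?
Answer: -19818/7 ≈ -2831.1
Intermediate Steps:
Y(c, a) = 4 + 1/a (Y(c, a) = 1/a - 1*(-4) = 1/a + 4 = 4 + 1/a)
Y(0, -1*7)*H = (4 + 1/(-1*7))*(-734) = (4 + 1/(-7))*(-734) = (4 - ⅐)*(-734) = (27/7)*(-734) = -19818/7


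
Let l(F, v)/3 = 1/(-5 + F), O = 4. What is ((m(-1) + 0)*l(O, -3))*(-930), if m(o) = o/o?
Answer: 2790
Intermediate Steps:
m(o) = 1
l(F, v) = 3/(-5 + F)
((m(-1) + 0)*l(O, -3))*(-930) = ((1 + 0)*(3/(-5 + 4)))*(-930) = (1*(3/(-1)))*(-930) = (1*(3*(-1)))*(-930) = (1*(-3))*(-930) = -3*(-930) = 2790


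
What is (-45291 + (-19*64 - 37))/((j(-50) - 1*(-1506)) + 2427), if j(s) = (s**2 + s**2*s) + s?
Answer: 46544/118617 ≈ 0.39239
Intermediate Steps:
j(s) = s + s**2 + s**3 (j(s) = (s**2 + s**3) + s = s + s**2 + s**3)
(-45291 + (-19*64 - 37))/((j(-50) - 1*(-1506)) + 2427) = (-45291 + (-19*64 - 37))/((-50*(1 - 50 + (-50)**2) - 1*(-1506)) + 2427) = (-45291 + (-1216 - 37))/((-50*(1 - 50 + 2500) + 1506) + 2427) = (-45291 - 1253)/((-50*2451 + 1506) + 2427) = -46544/((-122550 + 1506) + 2427) = -46544/(-121044 + 2427) = -46544/(-118617) = -46544*(-1/118617) = 46544/118617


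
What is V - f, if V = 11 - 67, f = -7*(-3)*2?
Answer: -98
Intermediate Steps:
f = 42 (f = 21*2 = 42)
V = -56
V - f = -56 - 1*42 = -56 - 42 = -98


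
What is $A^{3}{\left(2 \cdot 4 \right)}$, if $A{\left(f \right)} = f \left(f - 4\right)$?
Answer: $32768$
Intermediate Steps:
$A{\left(f \right)} = f \left(-4 + f\right)$
$A^{3}{\left(2 \cdot 4 \right)} = \left(2 \cdot 4 \left(-4 + 2 \cdot 4\right)\right)^{3} = \left(8 \left(-4 + 8\right)\right)^{3} = \left(8 \cdot 4\right)^{3} = 32^{3} = 32768$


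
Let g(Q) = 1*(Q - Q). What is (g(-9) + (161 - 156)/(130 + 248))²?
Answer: 25/142884 ≈ 0.00017497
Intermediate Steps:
g(Q) = 0 (g(Q) = 1*0 = 0)
(g(-9) + (161 - 156)/(130 + 248))² = (0 + (161 - 156)/(130 + 248))² = (0 + 5/378)² = (5/378)² = 25/142884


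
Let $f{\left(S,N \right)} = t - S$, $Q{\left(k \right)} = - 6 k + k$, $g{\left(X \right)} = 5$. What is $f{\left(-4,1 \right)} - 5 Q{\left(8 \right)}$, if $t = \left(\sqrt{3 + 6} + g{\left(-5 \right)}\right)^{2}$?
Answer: $268$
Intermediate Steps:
$t = 64$ ($t = \left(\sqrt{3 + 6} + 5\right)^{2} = \left(\sqrt{9} + 5\right)^{2} = \left(3 + 5\right)^{2} = 8^{2} = 64$)
$Q{\left(k \right)} = - 5 k$
$f{\left(S,N \right)} = 64 - S$
$f{\left(-4,1 \right)} - 5 Q{\left(8 \right)} = \left(64 - -4\right) - 5 \left(\left(-5\right) 8\right) = \left(64 + 4\right) - -200 = 68 + 200 = 268$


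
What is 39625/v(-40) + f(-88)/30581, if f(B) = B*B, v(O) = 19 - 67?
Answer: -1211400413/1467888 ≈ -825.27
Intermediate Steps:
v(O) = -48
f(B) = B²
39625/v(-40) + f(-88)/30581 = 39625/(-48) + (-88)²/30581 = 39625*(-1/48) + 7744*(1/30581) = -39625/48 + 7744/30581 = -1211400413/1467888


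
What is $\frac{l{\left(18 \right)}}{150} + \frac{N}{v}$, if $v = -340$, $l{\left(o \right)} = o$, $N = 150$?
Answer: $- \frac{273}{850} \approx -0.32118$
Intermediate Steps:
$\frac{l{\left(18 \right)}}{150} + \frac{N}{v} = \frac{18}{150} + \frac{150}{-340} = 18 \cdot \frac{1}{150} + 150 \left(- \frac{1}{340}\right) = \frac{3}{25} - \frac{15}{34} = - \frac{273}{850}$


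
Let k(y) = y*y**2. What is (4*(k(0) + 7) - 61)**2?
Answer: 1089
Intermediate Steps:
k(y) = y**3
(4*(k(0) + 7) - 61)**2 = (4*(0**3 + 7) - 61)**2 = (4*(0 + 7) - 61)**2 = (4*7 - 61)**2 = (28 - 61)**2 = (-33)**2 = 1089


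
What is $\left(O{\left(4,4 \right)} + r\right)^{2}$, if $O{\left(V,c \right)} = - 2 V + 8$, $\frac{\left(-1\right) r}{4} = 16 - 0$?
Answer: $4096$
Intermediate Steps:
$r = -64$ ($r = - 4 \left(16 - 0\right) = - 4 \left(16 + 0\right) = \left(-4\right) 16 = -64$)
$O{\left(V,c \right)} = 8 - 2 V$
$\left(O{\left(4,4 \right)} + r\right)^{2} = \left(\left(8 - 8\right) - 64\right)^{2} = \left(0 - 64\right)^{2} = \left(-64\right)^{2} = 4096$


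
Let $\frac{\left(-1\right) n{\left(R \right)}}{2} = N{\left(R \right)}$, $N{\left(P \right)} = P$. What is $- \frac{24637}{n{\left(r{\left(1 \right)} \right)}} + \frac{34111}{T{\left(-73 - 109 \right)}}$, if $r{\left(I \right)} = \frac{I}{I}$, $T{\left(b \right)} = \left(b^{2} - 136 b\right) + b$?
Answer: $\frac{50766975}{4121} \approx 12319.0$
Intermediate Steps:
$T{\left(b \right)} = b^{2} - 135 b$
$r{\left(I \right)} = 1$
$n{\left(R \right)} = - 2 R$
$- \frac{24637}{n{\left(r{\left(1 \right)} \right)}} + \frac{34111}{T{\left(-73 - 109 \right)}} = - \frac{24637}{\left(-2\right) 1} + \frac{34111}{\left(-73 - 109\right) \left(-135 - 182\right)} = - \frac{24637}{-2} + \frac{34111}{\left(-73 - 109\right) \left(-135 - 182\right)} = \left(-24637\right) \left(- \frac{1}{2}\right) + \frac{34111}{\left(-182\right) \left(-135 - 182\right)} = \frac{24637}{2} + \frac{34111}{\left(-182\right) \left(-317\right)} = \frac{24637}{2} + \frac{34111}{57694} = \frac{24637}{2} + 34111 \cdot \frac{1}{57694} = \frac{24637}{2} + \frac{4873}{8242} = \frac{50766975}{4121}$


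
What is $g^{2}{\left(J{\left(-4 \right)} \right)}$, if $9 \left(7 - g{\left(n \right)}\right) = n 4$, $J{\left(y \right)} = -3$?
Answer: $\frac{625}{9} \approx 69.444$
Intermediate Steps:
$g{\left(n \right)} = 7 - \frac{4 n}{9}$ ($g{\left(n \right)} = 7 - \frac{n 4}{9} = 7 - \frac{4 n}{9}$)
$g^{2}{\left(J{\left(-4 \right)} \right)} = \left(7 - - \frac{4}{3}\right)^{2} = \left(7 + \frac{4}{3}\right)^{2} = \left(\frac{25}{3}\right)^{2} = \frac{625}{9}$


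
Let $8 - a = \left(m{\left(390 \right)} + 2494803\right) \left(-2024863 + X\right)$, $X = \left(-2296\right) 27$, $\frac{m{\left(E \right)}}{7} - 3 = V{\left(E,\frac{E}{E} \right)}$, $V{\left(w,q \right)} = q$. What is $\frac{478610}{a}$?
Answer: $\frac{478610}{5206350546513} \approx 9.1928 \cdot 10^{-8}$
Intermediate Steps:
$m{\left(E \right)} = 28$ ($m{\left(E \right)} = 21 + 7 \frac{E}{E} = 21 + 7 \cdot 1 = 21 + 7 = 28$)
$X = -61992$
$a = 5206350546513$ ($a = 8 - \left(28 + 2494803\right) \left(-2024863 - 61992\right) = 8 - 2494831 \left(-2086855\right) = 8 - -5206350546505 = 8 + 5206350546505 = 5206350546513$)
$\frac{478610}{a} = \frac{478610}{5206350546513}$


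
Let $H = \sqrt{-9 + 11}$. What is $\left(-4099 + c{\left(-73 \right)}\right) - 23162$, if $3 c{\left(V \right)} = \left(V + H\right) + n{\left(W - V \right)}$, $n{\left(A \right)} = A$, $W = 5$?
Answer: $- \frac{81778}{3} + \frac{\sqrt{2}}{3} \approx -27259.0$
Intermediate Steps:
$H = \sqrt{2} \approx 1.4142$
$c{\left(V \right)} = \frac{5}{3} + \frac{\sqrt{2}}{3}$ ($c{\left(V \right)} = \frac{\left(V + \sqrt{2}\right) - \left(-5 + V\right)}{3} = \frac{5 + \sqrt{2}}{3} = \frac{5}{3} + \frac{\sqrt{2}}{3}$)
$\left(-4099 + c{\left(-73 \right)}\right) - 23162 = \left(-4099 + \left(\frac{5}{3} + \frac{\sqrt{2}}{3}\right)\right) - 23162 = \left(- \frac{12292}{3} + \frac{\sqrt{2}}{3}\right) - 23162 = - \frac{81778}{3} + \frac{\sqrt{2}}{3}$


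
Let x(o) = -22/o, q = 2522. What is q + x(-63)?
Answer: 158908/63 ≈ 2522.3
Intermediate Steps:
q + x(-63) = 2522 - 22/(-63) = 2522 - 22*(-1/63) = 2522 + 22/63 = 158908/63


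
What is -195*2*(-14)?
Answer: 5460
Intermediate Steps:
-195*2*(-14) = -39*10*(-14) = -390*(-14) = 5460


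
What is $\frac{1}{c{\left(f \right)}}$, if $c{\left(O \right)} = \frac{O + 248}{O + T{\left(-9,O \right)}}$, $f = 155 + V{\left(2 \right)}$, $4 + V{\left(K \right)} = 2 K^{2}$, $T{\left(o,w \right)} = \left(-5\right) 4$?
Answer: $\frac{139}{407} \approx 0.34152$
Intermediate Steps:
$T{\left(o,w \right)} = -20$
$V{\left(K \right)} = -4 + 2 K^{2}$
$f = 159$ ($f = 155 - \left(4 - 2 \cdot 2^{2}\right) = 155 + \left(-4 + 2 \cdot 4\right) = 155 + \left(-4 + 8\right) = 155 + 4 = 159$)
$c{\left(O \right)} = \frac{248 + O}{-20 + O}$ ($c{\left(O \right)} = \frac{O + 248}{O - 20} = \frac{248 + O}{-20 + O}$)
$\frac{1}{c{\left(f \right)}} = \frac{1}{\frac{1}{-20 + 159} \left(248 + 159\right)} = \frac{1}{\frac{1}{139} \cdot 407} = \frac{1}{\frac{407}{139}} = \frac{139}{407}$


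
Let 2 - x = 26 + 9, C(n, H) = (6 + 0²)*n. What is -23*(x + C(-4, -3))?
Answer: 1311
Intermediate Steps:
C(n, H) = 6*n (C(n, H) = (6 + 0)*n = 6*n)
x = -33 (x = 2 - (26 + 9) = 2 - 1*35 = 2 - 35 = -33)
-23*(x + C(-4, -3)) = -23*(-33 + 6*(-4)) = -23*(-33 - 24) = -23*(-57) = 1311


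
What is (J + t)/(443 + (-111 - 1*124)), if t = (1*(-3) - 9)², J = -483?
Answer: -339/208 ≈ -1.6298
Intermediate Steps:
t = 144 (t = (-3 - 9)² = (-12)² = 144)
(J + t)/(443 + (-111 - 1*124)) = (-483 + 144)/(443 + (-111 - 1*124)) = -339/(443 + (-111 - 124)) = -339/(443 - 235) = -339/208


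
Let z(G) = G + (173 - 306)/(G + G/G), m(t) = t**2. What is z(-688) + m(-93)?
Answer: 5469340/687 ≈ 7961.2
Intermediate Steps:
z(G) = G - 133/(1 + G) (z(G) = G - 133/(G + 1) = G - 133/(1 + G))
z(-688) + m(-93) = (-133 - 688 + (-688)**2)/(1 - 688) + (-93)**2 = (-133 - 688 + 473344)/(-687) + 8649 = -1/687*472523 + 8649 = -472523/687 + 8649 = 5469340/687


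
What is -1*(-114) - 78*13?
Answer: -900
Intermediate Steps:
-1*(-114) - 78*13 = 114 - 1014 = -900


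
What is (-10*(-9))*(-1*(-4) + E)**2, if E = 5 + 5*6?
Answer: 136890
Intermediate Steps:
E = 35 (E = 5 + 30 = 35)
(-10*(-9))*(-1*(-4) + E)**2 = (-10*(-9))*(-1*(-4) + 35)**2 = 90*(4 + 35)**2 = 90*39**2 = 90*1521 = 136890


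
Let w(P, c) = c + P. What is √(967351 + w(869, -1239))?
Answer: √966981 ≈ 983.35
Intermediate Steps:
w(P, c) = P + c
√(967351 + w(869, -1239)) = √(967351 + (869 - 1239)) = √(967351 - 370) = √966981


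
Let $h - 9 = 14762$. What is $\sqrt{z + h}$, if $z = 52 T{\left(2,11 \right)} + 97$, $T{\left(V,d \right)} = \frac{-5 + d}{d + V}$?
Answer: $2 \sqrt{3723} \approx 122.03$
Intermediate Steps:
$T{\left(V,d \right)} = \frac{-5 + d}{V + d}$
$z = 121$ ($z = 52 \frac{-5 + 11}{2 + 11} + 97 = 52 \cdot \frac{1}{13} \cdot 6 + 97 = 52 \cdot \frac{6}{13} + 97 = 24 + 97 = 121$)
$h = 14771$ ($h = 9 + 14762 = 14771$)
$\sqrt{z + h} = \sqrt{121 + 14771} = \sqrt{14892} = 2 \sqrt{3723}$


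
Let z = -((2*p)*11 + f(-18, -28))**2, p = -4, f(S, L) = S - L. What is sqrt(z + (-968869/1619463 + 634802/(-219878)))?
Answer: I*sqrt(192967225470606275988433194)/178042142757 ≈ 78.022*I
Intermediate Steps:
z = -6084 (z = -((2*(-4))*11 + (-18 - 1*(-28)))**2 = -(-8*11 + (-18 + 28))**2 = -(-88 + 10)**2 = -1*(-78)**2 = -1*6084 = -6084)
sqrt(z + (-968869/1619463 + 634802/(-219878))) = sqrt(-6084 + (-968869/1619463 + 634802/(-219878))) = sqrt(-6084 + (-968869*1/1619463 + 634802*(-1/219878))) = sqrt(-6084 + (-968869/1619463 - 317401/109939)) = sqrt(-6084 - 620535664654/178042142757) = sqrt(-1083828932198242/178042142757) = I*sqrt(192967225470606275988433194)/178042142757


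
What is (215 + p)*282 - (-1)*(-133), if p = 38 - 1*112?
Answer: 39629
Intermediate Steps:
p = -74 (p = 38 - 112 = -74)
(215 + p)*282 - (-1)*(-133) = (215 - 74)*282 - (-1)*(-133) = 141*282 - 1*133 = 39762 - 133 = 39629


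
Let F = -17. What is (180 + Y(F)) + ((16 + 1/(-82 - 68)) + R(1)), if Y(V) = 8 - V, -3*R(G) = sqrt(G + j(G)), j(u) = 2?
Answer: 33149/150 - sqrt(3)/3 ≈ 220.42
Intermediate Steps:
R(G) = -sqrt(2 + G)/3 (R(G) = -sqrt(G + 2)/3 = -sqrt(2 + G)/3)
(180 + Y(F)) + ((16 + 1/(-82 - 68)) + R(1)) = (180 + (8 - 1*(-17))) + ((16 + 1/(-82 - 68)) - sqrt(2 + 1)/3) = (180 + (8 + 17)) + ((16 + 1/(-150)) - sqrt(3)/3) = (180 + 25) + ((16 - 1/150) - sqrt(3)/3) = 205 + (2399/150 - sqrt(3)/3) = 33149/150 - sqrt(3)/3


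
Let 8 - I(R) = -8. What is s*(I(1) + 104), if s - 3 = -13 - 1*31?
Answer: -4920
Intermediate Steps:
I(R) = 16 (I(R) = 8 - 1*(-8) = 8 + 8 = 16)
s = -41 (s = 3 + (-13 - 1*31) = 3 + (-13 - 31) = 3 - 44 = -41)
s*(I(1) + 104) = -41*(16 + 104) = -41*120 = -4920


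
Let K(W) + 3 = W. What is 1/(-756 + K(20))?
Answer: -1/739 ≈ -0.0013532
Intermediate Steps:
K(W) = -3 + W
1/(-756 + K(20)) = 1/(-756 + (-3 + 20)) = 1/(-756 + 17) = 1/(-739) = -1/739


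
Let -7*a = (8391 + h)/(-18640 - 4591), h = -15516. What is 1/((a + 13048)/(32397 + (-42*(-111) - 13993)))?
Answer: 3750923722/2121819491 ≈ 1.7678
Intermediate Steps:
a = -7125/162617 (a = -(8391 - 15516)/(7*(-18640 - 4591)) = -(-7125)/(7*(-23231)) = -(-7125)*(-1)/(7*23231) = -⅐*7125/23231 = -7125/162617 ≈ -0.043815)
1/((a + 13048)/(32397 + (-42*(-111) - 13993))) = 1/((-7125/162617 + 13048)/(32397 + (-42*(-111) - 13993))) = 1/(2121819491/(162617*(32397 + (4662 - 13993)))) = 1/(2121819491/(162617*(32397 - 9331))) = 1/((2121819491/162617)/23066) = 1/((2121819491/162617)*(1/23066)) = 1/(2121819491/3750923722) = 3750923722/2121819491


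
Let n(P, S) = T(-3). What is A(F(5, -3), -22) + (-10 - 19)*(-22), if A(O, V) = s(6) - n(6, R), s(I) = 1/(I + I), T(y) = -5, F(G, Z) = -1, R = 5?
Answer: 7717/12 ≈ 643.08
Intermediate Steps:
n(P, S) = -5
s(I) = 1/(2*I)
A(O, V) = 61/12 (A(O, V) = (½)/6 - 1*(-5) = (½)*(⅙) + 5 = 1/12 + 5 = 61/12)
A(F(5, -3), -22) + (-10 - 19)*(-22) = 61/12 + (-10 - 19)*(-22) = 61/12 - 29*(-22) = 61/12 + 638 = 7717/12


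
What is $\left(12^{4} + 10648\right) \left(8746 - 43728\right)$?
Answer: $-1097875088$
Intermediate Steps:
$\left(12^{4} + 10648\right) \left(8746 - 43728\right) = \left(20736 + 10648\right) \left(-34982\right) = 31384 \left(-34982\right) = -1097875088$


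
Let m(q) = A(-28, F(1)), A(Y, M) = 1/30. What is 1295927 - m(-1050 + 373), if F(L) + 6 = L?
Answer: 38877809/30 ≈ 1.2959e+6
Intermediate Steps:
F(L) = -6 + L
A(Y, M) = 1/30
m(q) = 1/30
1295927 - m(-1050 + 373) = 1295927 - 1*1/30 = 1295927 - 1/30 = 38877809/30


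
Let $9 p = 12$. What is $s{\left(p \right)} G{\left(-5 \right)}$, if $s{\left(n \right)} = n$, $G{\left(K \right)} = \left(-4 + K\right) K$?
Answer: $60$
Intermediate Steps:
$p = \frac{4}{3}$ ($p = \frac{1}{9} \cdot 12 = \frac{4}{3} \approx 1.3333$)
$G{\left(K \right)} = K \left(-4 + K\right)$
$s{\left(p \right)} G{\left(-5 \right)} = \frac{4 \left(- 5 \left(-4 - 5\right)\right)}{3} = \frac{4 \left(\left(-5\right) \left(-9\right)\right)}{3} = \frac{4}{3} \cdot 45 = 60$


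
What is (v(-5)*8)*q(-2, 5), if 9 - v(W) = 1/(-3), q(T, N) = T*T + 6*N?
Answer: 7616/3 ≈ 2538.7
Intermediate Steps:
q(T, N) = T² + 6*N
v(W) = 28/3 (v(W) = 9 - 1/(-3) = 9 - 1*(-⅓) = 9 + ⅓ = 28/3)
(v(-5)*8)*q(-2, 5) = ((28/3)*8)*((-2)² + 6*5) = 224*(4 + 30)/3 = (224/3)*34 = 7616/3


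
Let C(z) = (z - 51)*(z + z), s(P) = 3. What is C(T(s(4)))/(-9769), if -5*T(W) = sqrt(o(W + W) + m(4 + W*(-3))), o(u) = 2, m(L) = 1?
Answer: -6/244225 - 102*sqrt(3)/48845 ≈ -0.0036415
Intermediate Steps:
T(W) = -sqrt(3)/5 (T(W) = -sqrt(2 + 1)/5 = -sqrt(3)/5)
C(z) = 2*z*(-51 + z) (C(z) = (-51 + z)*(2*z) = 2*z*(-51 + z))
C(T(s(4)))/(-9769) = (2*(-sqrt(3)/5)*(-51 - sqrt(3)/5))/(-9769) = -2*sqrt(3)*(-51 - sqrt(3)/5)/5*(-1/9769) = 2*sqrt(3)*(-51 - sqrt(3)/5)/48845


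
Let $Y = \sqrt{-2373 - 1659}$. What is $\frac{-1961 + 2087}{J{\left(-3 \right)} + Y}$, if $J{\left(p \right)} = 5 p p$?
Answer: $\frac{630}{673} - \frac{336 i \sqrt{7}}{673} \approx 0.93611 - 1.3209 i$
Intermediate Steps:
$Y = 24 i \sqrt{7}$ ($Y = \sqrt{-4032} = 24 i \sqrt{7} \approx 63.498 i$)
$J{\left(p \right)} = 5 p^{2}$
$\frac{-1961 + 2087}{J{\left(-3 \right)} + Y} = \frac{-1961 + 2087}{5 \left(-3\right)^{2} + 24 i \sqrt{7}} = \frac{126}{5 \cdot 9 + 24 i \sqrt{7}} = \frac{126}{45 + 24 i \sqrt{7}}$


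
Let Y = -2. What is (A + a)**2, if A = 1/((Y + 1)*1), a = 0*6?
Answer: 1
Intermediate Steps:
a = 0
A = -1 (A = 1/((-2 + 1)*1) = 1/(-1*1) = 1/(-1) = -1)
(A + a)**2 = (-1 + 0)**2 = (-1)**2 = 1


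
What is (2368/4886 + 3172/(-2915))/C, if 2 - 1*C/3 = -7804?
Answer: -716306/27794609535 ≈ -2.5771e-5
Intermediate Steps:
C = 23418 (C = 6 - 3*(-7804) = 6 + 23412 = 23418)
(2368/4886 + 3172/(-2915))/C = (2368/4886 + 3172/(-2915))/23418 = (2368*(1/4886) + 3172*(-1/2915))*(1/23418) = (1184/2443 - 3172/2915)*(1/23418) = -4297836/7121345*1/23418 = -716306/27794609535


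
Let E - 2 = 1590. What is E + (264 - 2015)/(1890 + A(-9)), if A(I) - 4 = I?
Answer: 2999169/1885 ≈ 1591.1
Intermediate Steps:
E = 1592 (E = 2 + 1590 = 1592)
A(I) = 4 + I
E + (264 - 2015)/(1890 + A(-9)) = 1592 + (264 - 2015)/(1890 + (4 - 9)) = 1592 - 1751/(1890 - 5) = 1592 - 1751/1885 = 2999169/1885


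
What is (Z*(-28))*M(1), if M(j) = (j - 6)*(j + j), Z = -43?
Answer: -12040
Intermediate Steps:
M(j) = 2*j*(-6 + j) (M(j) = (-6 + j)*(2*j) = 2*j*(-6 + j))
(Z*(-28))*M(1) = (-43*(-28))*(2*1*(-6 + 1)) = 1204*(2*1*(-5)) = 1204*(-10) = -12040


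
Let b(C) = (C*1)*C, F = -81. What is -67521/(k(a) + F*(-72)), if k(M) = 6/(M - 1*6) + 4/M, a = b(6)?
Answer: -3038445/262454 ≈ -11.577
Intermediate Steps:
b(C) = C**2 (b(C) = C*C = C**2)
a = 36 (a = 6**2 = 36)
k(M) = 4/M + 6/(-6 + M) (k(M) = 6/(M - 6) + 4/M = 6/(-6 + M) + 4/M = 4/M + 6/(-6 + M))
-67521/(k(a) + F*(-72)) = -67521/(2*(-12 + 5*36)/(36*(-6 + 36)) - 81*(-72)) = -67521/(2*(1/36)*(-12 + 180)/30 + 5832) = -67521/(2*(1/36)*(1/30)*168 + 5832) = -67521/(14/45 + 5832) = -67521/262454/45 = -67521*45/262454 = -3038445/262454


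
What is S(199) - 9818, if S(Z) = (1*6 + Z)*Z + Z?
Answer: 31176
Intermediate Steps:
S(Z) = Z + Z*(6 + Z) (S(Z) = (6 + Z)*Z + Z = Z*(6 + Z) + Z = Z + Z*(6 + Z))
S(199) - 9818 = 199*(7 + 199) - 9818 = 199*206 - 9818 = 40994 - 9818 = 31176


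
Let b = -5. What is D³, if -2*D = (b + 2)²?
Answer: -729/8 ≈ -91.125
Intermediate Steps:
D = -9/2 (D = -(-5 + 2)²/2 = -½*(-3)² = -½*9 = -9/2 ≈ -4.5000)
D³ = (-9/2)³ = -729/8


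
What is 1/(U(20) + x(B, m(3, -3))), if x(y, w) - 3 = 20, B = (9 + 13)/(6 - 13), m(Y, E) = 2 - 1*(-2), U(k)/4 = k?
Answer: 1/103 ≈ 0.0097087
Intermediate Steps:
U(k) = 4*k
m(Y, E) = 4 (m(Y, E) = 2 + 2 = 4)
B = -22/7 (B = 22/(-7) = 22*(-⅐) = -22/7 ≈ -3.1429)
x(y, w) = 23 (x(y, w) = 3 + 20 = 23)
1/(U(20) + x(B, m(3, -3))) = 1/(4*20 + 23) = 1/(80 + 23) = 1/103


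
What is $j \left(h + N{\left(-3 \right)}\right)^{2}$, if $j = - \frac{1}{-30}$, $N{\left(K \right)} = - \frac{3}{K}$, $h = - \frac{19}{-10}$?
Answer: $\frac{841}{3000} \approx 0.28033$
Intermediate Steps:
$h = \frac{19}{10}$ ($h = \left(-19\right) \left(- \frac{1}{10}\right) = \frac{19}{10} \approx 1.9$)
$j = \frac{1}{30}$ ($j = \left(-1\right) \left(- \frac{1}{30}\right) = \frac{1}{30} \approx 0.033333$)
$j \left(h + N{\left(-3 \right)}\right)^{2} = \frac{\left(\frac{19}{10} - \frac{3}{-3}\right)^{2}}{30} = \frac{\left(\frac{19}{10} - -1\right)^{2}}{30} = \frac{\left(\frac{19}{10} + 1\right)^{2}}{30} = \frac{\left(\frac{29}{10}\right)^{2}}{30} = \frac{1}{30} \cdot \frac{841}{100} = \frac{841}{3000}$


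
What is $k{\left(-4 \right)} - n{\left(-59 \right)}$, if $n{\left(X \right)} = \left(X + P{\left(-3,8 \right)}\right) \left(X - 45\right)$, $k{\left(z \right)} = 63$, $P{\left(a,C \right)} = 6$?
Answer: $-5449$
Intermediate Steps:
$n{\left(X \right)} = \left(-45 + X\right) \left(6 + X\right)$ ($n{\left(X \right)} = \left(X + 6\right) \left(X - 45\right) = \left(6 + X\right) \left(-45 + X\right) = \left(-45 + X\right) \left(6 + X\right)$)
$k{\left(-4 \right)} - n{\left(-59 \right)} = 63 - \left(-270 + \left(-59\right)^{2} - -2301\right) = 63 - \left(-270 + 3481 + 2301\right) = 63 - 5512 = -5449$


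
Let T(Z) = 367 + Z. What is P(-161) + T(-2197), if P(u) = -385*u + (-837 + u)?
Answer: 59157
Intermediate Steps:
P(u) = -837 - 384*u
P(-161) + T(-2197) = (-837 - 384*(-161)) + (367 - 2197) = (-837 + 61824) - 1830 = 60987 - 1830 = 59157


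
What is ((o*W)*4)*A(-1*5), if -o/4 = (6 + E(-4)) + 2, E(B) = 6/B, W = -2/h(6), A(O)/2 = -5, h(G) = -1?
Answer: 2080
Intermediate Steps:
A(O) = -10 (A(O) = 2*(-5) = -10)
W = 2 (W = -2/(-1) = -2*(-1) = 2)
o = -26 (o = -4*((6 + 6/(-4)) + 2) = -4*((6 + 6*(-¼)) + 2) = -4*((6 - 3/2) + 2) = -4*(9/2 + 2) = -4*13/2 = -26)
((o*W)*4)*A(-1*5) = (-26*2*4)*(-10) = -52*4*(-10) = -208*(-10) = 2080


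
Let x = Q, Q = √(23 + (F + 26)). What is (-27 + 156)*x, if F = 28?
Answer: 129*√77 ≈ 1132.0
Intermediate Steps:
Q = √77 (Q = √(23 + (28 + 26)) = √(23 + 54) = √77 ≈ 8.7750)
x = √77 ≈ 8.7750
(-27 + 156)*x = (-27 + 156)*√77 = 129*√77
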